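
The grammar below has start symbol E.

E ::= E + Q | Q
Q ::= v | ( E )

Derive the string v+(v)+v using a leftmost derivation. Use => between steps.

E => E+Q => E+Q+Q => Q+Q+Q => v+Q+Q => v+(E)+Q => v+(Q)+Q => v+(v)+Q => v+(v)+v

E => E+Q   [E ::= E + Q]
E+Q => E+Q+Q   [E ::= E + Q]
E+Q+Q => Q+Q+Q   [E ::= Q]
Q+Q+Q => v+Q+Q   [Q ::= v]
v+Q+Q => v+(E)+Q   [Q ::= ( E )]
v+(E)+Q => v+(Q)+Q   [E ::= Q]
v+(Q)+Q => v+(v)+Q   [Q ::= v]
v+(v)+Q => v+(v)+v   [Q ::= v]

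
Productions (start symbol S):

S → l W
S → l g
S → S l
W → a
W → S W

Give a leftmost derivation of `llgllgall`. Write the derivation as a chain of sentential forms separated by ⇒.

S⇒Sl⇒Sll⇒lWll⇒lSWll⇒lSlWll⇒llglWll⇒llglSWll⇒llgllgWll⇒llgllgall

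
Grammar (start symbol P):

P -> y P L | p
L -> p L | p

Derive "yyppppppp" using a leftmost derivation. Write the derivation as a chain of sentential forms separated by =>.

P => yPL => yyPLL => yypLL => yyppLL => yypppLL => yyppppLL => yypppppLL => yyppppppL => yyppppppp

P => yPL   [P -> y P L]
yPL => yyPLL   [P -> y P L]
yyPLL => yypLL   [P -> p]
yypLL => yyppLL   [L -> p L]
yyppLL => yypppLL   [L -> p L]
yypppLL => yyppppLL   [L -> p L]
yyppppLL => yypppppLL   [L -> p L]
yypppppLL => yyppppppL   [L -> p]
yyppppppL => yyppppppp   [L -> p]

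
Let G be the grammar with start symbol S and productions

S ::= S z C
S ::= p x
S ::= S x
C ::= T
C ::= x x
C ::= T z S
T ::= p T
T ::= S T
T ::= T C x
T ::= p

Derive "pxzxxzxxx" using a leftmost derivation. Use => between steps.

S => Sx => SzCx => SzCzCx => pxzCzCx => pxzxxzCx => pxzxxzxxx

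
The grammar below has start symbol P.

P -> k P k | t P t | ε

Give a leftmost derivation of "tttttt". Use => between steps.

P => tPt => ttPtt => tttPttt => tttttt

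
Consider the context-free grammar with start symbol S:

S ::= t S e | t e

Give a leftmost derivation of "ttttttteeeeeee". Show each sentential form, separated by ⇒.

S ⇒ tSe ⇒ ttSee ⇒ tttSeee ⇒ ttttSeeee ⇒ tttttSeeeee ⇒ ttttttSeeeeee ⇒ ttttttteeeeeee

S ⇒ tSe   [S ::= t S e]
tSe ⇒ ttSee   [S ::= t S e]
ttSee ⇒ tttSeee   [S ::= t S e]
tttSeee ⇒ ttttSeeee   [S ::= t S e]
ttttSeeee ⇒ tttttSeeeee   [S ::= t S e]
tttttSeeeee ⇒ ttttttSeeeeee   [S ::= t S e]
ttttttSeeeeee ⇒ ttttttteeeeeee   [S ::= t e]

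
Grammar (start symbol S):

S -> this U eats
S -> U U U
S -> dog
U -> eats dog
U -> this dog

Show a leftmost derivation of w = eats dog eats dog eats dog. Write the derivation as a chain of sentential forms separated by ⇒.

S ⇒ U U U ⇒ eats dog U U ⇒ eats dog eats dog U ⇒ eats dog eats dog eats dog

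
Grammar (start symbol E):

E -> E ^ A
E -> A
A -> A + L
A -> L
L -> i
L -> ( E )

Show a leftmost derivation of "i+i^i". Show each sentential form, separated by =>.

E => E^A => A^A => A+L^A => L+L^A => i+L^A => i+i^A => i+i^L => i+i^i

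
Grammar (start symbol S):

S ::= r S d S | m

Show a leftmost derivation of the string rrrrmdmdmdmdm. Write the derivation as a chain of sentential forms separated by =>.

S => rSdS => rrSdSdS => rrrSdSdSdS => rrrrSdSdSdSdS => rrrrmdSdSdSdS => rrrrmdmdSdSdS => rrrrmdmdmdSdS => rrrrmdmdmdmdS => rrrrmdmdmdmdm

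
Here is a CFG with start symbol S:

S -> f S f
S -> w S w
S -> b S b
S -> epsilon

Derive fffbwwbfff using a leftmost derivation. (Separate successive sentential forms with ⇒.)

S ⇒ fSf ⇒ ffSff ⇒ fffSfff ⇒ fffbSbfff ⇒ fffbwSwbfff ⇒ fffbwwbfff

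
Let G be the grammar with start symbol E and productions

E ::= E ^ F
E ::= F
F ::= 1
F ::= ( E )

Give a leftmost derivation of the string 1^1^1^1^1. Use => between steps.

E=>E^F=>E^F^F=>E^F^F^F=>E^F^F^F^F=>F^F^F^F^F=>1^F^F^F^F=>1^1^F^F^F=>1^1^1^F^F=>1^1^1^1^F=>1^1^1^1^1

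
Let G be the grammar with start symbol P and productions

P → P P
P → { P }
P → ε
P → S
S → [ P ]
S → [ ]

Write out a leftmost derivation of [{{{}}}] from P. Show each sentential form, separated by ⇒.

P ⇒ S ⇒ [P] ⇒ [PP] ⇒ [PPP] ⇒ [{P}PP] ⇒ [{{P}}PP] ⇒ [{{{P}}}PP] ⇒ [{{{}}}PP] ⇒ [{{{}}}P] ⇒ [{{{}}}]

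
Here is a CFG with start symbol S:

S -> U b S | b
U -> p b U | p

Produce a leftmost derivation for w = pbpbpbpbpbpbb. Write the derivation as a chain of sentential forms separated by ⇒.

S ⇒ UbS ⇒ pbUbS ⇒ pbpbUbS ⇒ pbpbpbUbS ⇒ pbpbpbpbS ⇒ pbpbpbpbUbS ⇒ pbpbpbpbpbUbS ⇒ pbpbpbpbpbpbS ⇒ pbpbpbpbpbpbb

S ⇒ UbS   [S -> U b S]
UbS ⇒ pbUbS   [U -> p b U]
pbUbS ⇒ pbpbUbS   [U -> p b U]
pbpbUbS ⇒ pbpbpbUbS   [U -> p b U]
pbpbpbUbS ⇒ pbpbpbpbS   [U -> p]
pbpbpbpbS ⇒ pbpbpbpbUbS   [S -> U b S]
pbpbpbpbUbS ⇒ pbpbpbpbpbUbS   [U -> p b U]
pbpbpbpbpbUbS ⇒ pbpbpbpbpbpbS   [U -> p]
pbpbpbpbpbpbS ⇒ pbpbpbpbpbpbb   [S -> b]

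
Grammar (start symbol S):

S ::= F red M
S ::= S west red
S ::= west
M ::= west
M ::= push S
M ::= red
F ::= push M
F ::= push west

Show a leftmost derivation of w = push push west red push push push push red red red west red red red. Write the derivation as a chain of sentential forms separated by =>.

S => F red M   [S ::= F red M]
F red M => push M red M   [F ::= push M]
push M red M => push push S red M   [M ::= push S]
push push S red M => push push west red M   [S ::= west]
push push west red M => push push west red push S   [M ::= push S]
push push west red push S => push push west red push F red M   [S ::= F red M]
push push west red push F red M => push push west red push push M red M   [F ::= push M]
push push west red push push M red M => push push west red push push push S red M   [M ::= push S]
push push west red push push push S red M => push push west red push push push S west red red M   [S ::= S west red]
push push west red push push push S west red red M => push push west red push push push F red M west red red M   [S ::= F red M]
push push west red push push push F red M west red red M => push push west red push push push push M red M west red red M   [F ::= push M]
push push west red push push push push M red M west red red M => push push west red push push push push red red M west red red M   [M ::= red]
push push west red push push push push red red M west red red M => push push west red push push push push red red red west red red M   [M ::= red]
push push west red push push push push red red red west red red M => push push west red push push push push red red red west red red red   [M ::= red]

S => F red M => push M red M => push push S red M => push push west red M => push push west red push S => push push west red push F red M => push push west red push push M red M => push push west red push push push S red M => push push west red push push push S west red red M => push push west red push push push F red M west red red M => push push west red push push push push M red M west red red M => push push west red push push push push red red M west red red M => push push west red push push push push red red red west red red M => push push west red push push push push red red red west red red red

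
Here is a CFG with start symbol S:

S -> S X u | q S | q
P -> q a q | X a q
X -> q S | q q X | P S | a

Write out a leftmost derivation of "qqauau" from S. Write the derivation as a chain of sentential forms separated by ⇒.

S ⇒ SXu   [S -> S X u]
SXu ⇒ SXuXu   [S -> S X u]
SXuXu ⇒ qSXuXu   [S -> q S]
qSXuXu ⇒ qqXuXu   [S -> q]
qqXuXu ⇒ qqauXu   [X -> a]
qqauXu ⇒ qqauau   [X -> a]

S ⇒ SXu ⇒ SXuXu ⇒ qSXuXu ⇒ qqXuXu ⇒ qqauXu ⇒ qqauau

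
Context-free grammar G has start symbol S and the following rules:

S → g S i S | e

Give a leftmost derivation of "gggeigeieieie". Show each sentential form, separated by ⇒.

S ⇒ gSiS   [S → g S i S]
gSiS ⇒ ggSiSiS   [S → g S i S]
ggSiSiS ⇒ gggSiSiSiS   [S → g S i S]
gggSiSiSiS ⇒ gggeiSiSiS   [S → e]
gggeiSiSiS ⇒ gggeigSiSiSiS   [S → g S i S]
gggeigSiSiSiS ⇒ gggeigeiSiSiS   [S → e]
gggeigeiSiSiS ⇒ gggeigeieiSiS   [S → e]
gggeigeieiSiS ⇒ gggeigeieieiS   [S → e]
gggeigeieieiS ⇒ gggeigeieieie   [S → e]

S ⇒ gSiS ⇒ ggSiSiS ⇒ gggSiSiSiS ⇒ gggeiSiSiS ⇒ gggeigSiSiSiS ⇒ gggeigeiSiSiS ⇒ gggeigeieiSiS ⇒ gggeigeieieiS ⇒ gggeigeieieie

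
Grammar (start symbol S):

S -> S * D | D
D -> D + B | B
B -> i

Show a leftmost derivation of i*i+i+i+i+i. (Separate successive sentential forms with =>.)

S => S*D => D*D => B*D => i*D => i*D+B => i*D+B+B => i*D+B+B+B => i*D+B+B+B+B => i*B+B+B+B+B => i*i+B+B+B+B => i*i+i+B+B+B => i*i+i+i+B+B => i*i+i+i+i+B => i*i+i+i+i+i

S => S*D   [S -> S * D]
S*D => D*D   [S -> D]
D*D => B*D   [D -> B]
B*D => i*D   [B -> i]
i*D => i*D+B   [D -> D + B]
i*D+B => i*D+B+B   [D -> D + B]
i*D+B+B => i*D+B+B+B   [D -> D + B]
i*D+B+B+B => i*D+B+B+B+B   [D -> D + B]
i*D+B+B+B+B => i*B+B+B+B+B   [D -> B]
i*B+B+B+B+B => i*i+B+B+B+B   [B -> i]
i*i+B+B+B+B => i*i+i+B+B+B   [B -> i]
i*i+i+B+B+B => i*i+i+i+B+B   [B -> i]
i*i+i+i+B+B => i*i+i+i+i+B   [B -> i]
i*i+i+i+i+B => i*i+i+i+i+i   [B -> i]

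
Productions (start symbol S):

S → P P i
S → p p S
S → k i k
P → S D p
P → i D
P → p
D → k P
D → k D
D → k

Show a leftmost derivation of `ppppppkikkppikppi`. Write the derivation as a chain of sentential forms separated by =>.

S => ppS   [S → p p S]
ppS => ppPPi   [S → P P i]
ppPPi => ppSDpPi   [P → S D p]
ppSDpPi => ppppSDpPi   [S → p p S]
ppppSDpPi => ppppPPiDpPi   [S → P P i]
ppppPPiDpPi => ppppSDpPiDpPi   [P → S D p]
ppppSDpPiDpPi => ppppppSDpPiDpPi   [S → p p S]
ppppppSDpPiDpPi => ppppppkikDpPiDpPi   [S → k i k]
ppppppkikDpPiDpPi => ppppppkikkpPiDpPi   [D → k]
ppppppkikkpPiDpPi => ppppppkikkppiDpPi   [P → p]
ppppppkikkppiDpPi => ppppppkikkppikpPi   [D → k]
ppppppkikkppikpPi => ppppppkikkppikppi   [P → p]

S=>ppS=>ppPPi=>ppSDpPi=>ppppSDpPi=>ppppPPiDpPi=>ppppSDpPiDpPi=>ppppppSDpPiDpPi=>ppppppkikDpPiDpPi=>ppppppkikkpPiDpPi=>ppppppkikkppiDpPi=>ppppppkikkppikpPi=>ppppppkikkppikppi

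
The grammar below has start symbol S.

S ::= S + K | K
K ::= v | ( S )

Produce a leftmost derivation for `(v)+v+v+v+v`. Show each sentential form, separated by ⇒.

S ⇒ S+K ⇒ S+K+K ⇒ S+K+K+K ⇒ S+K+K+K+K ⇒ K+K+K+K+K ⇒ (S)+K+K+K+K ⇒ (K)+K+K+K+K ⇒ (v)+K+K+K+K ⇒ (v)+v+K+K+K ⇒ (v)+v+v+K+K ⇒ (v)+v+v+v+K ⇒ (v)+v+v+v+v

S ⇒ S+K   [S ::= S + K]
S+K ⇒ S+K+K   [S ::= S + K]
S+K+K ⇒ S+K+K+K   [S ::= S + K]
S+K+K+K ⇒ S+K+K+K+K   [S ::= S + K]
S+K+K+K+K ⇒ K+K+K+K+K   [S ::= K]
K+K+K+K+K ⇒ (S)+K+K+K+K   [K ::= ( S )]
(S)+K+K+K+K ⇒ (K)+K+K+K+K   [S ::= K]
(K)+K+K+K+K ⇒ (v)+K+K+K+K   [K ::= v]
(v)+K+K+K+K ⇒ (v)+v+K+K+K   [K ::= v]
(v)+v+K+K+K ⇒ (v)+v+v+K+K   [K ::= v]
(v)+v+v+K+K ⇒ (v)+v+v+v+K   [K ::= v]
(v)+v+v+v+K ⇒ (v)+v+v+v+v   [K ::= v]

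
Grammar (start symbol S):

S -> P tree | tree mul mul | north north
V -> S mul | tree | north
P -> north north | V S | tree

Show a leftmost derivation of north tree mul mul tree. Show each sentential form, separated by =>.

S => P tree => V S tree => north S tree => north tree mul mul tree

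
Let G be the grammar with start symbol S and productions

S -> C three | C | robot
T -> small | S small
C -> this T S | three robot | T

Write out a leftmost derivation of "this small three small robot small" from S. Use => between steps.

S => C   [S -> C]
C => T   [C -> T]
T => S small   [T -> S small]
S small => C small   [S -> C]
C small => this T S small   [C -> this T S]
this T S small => this S small S small   [T -> S small]
this S small S small => this C three small S small   [S -> C three]
this C three small S small => this T three small S small   [C -> T]
this T three small S small => this small three small S small   [T -> small]
this small three small S small => this small three small robot small   [S -> robot]

S => C => T => S small => C small => this T S small => this S small S small => this C three small S small => this T three small S small => this small three small S small => this small three small robot small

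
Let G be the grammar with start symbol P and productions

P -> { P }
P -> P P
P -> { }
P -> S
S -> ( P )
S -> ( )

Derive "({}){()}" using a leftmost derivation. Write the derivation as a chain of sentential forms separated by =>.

P => PP   [P -> P P]
PP => SP   [P -> S]
SP => (P)P   [S -> ( P )]
(P)P => ({})P   [P -> { }]
({})P => ({}){P}   [P -> { P }]
({}){P} => ({}){S}   [P -> S]
({}){S} => ({}){()}   [S -> ( )]

P => PP => SP => (P)P => ({})P => ({}){P} => ({}){S} => ({}){()}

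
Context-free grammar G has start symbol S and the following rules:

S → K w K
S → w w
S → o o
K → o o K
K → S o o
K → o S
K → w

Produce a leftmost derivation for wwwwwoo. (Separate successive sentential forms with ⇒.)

S ⇒ KwK   [S → K w K]
KwK ⇒ wwK   [K → w]
wwK ⇒ wwSoo   [K → S o o]
wwSoo ⇒ wwKwKoo   [S → K w K]
wwKwKoo ⇒ wwwwKoo   [K → w]
wwwwKoo ⇒ wwwwwoo   [K → w]

S ⇒ KwK ⇒ wwK ⇒ wwSoo ⇒ wwKwKoo ⇒ wwwwKoo ⇒ wwwwwoo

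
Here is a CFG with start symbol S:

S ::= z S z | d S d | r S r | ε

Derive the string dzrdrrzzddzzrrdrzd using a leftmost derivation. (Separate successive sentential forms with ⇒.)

S⇒dSd⇒dzSzd⇒dzrSrzd⇒dzrdSdrzd⇒dzrdrSrdrzd⇒dzrdrrSrrdrzd⇒dzrdrrzSzrrdrzd⇒dzrdrrzzSzzrrdrzd⇒dzrdrrzzdSdzzrrdrzd⇒dzrdrrzzddzzrrdrzd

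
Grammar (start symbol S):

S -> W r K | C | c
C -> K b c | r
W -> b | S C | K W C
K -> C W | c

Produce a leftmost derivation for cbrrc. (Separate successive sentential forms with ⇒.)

S ⇒ WrK   [S -> W r K]
WrK ⇒ KWCrK   [W -> K W C]
KWCrK ⇒ cWCrK   [K -> c]
cWCrK ⇒ cbCrK   [W -> b]
cbCrK ⇒ cbrrK   [C -> r]
cbrrK ⇒ cbrrc   [K -> c]

S ⇒ WrK ⇒ KWCrK ⇒ cWCrK ⇒ cbCrK ⇒ cbrrK ⇒ cbrrc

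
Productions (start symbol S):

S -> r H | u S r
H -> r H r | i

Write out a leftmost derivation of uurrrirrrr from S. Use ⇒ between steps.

S⇒uSr⇒uuSrr⇒uurHrr⇒uurrHrrr⇒uurrrHrrrr⇒uurrrirrrr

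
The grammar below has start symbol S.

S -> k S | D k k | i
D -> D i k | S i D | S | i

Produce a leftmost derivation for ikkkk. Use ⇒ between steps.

S ⇒ Dkk   [S -> D k k]
Dkk ⇒ Skk   [D -> S]
Skk ⇒ Dkkkk   [S -> D k k]
Dkkkk ⇒ ikkkk   [D -> i]

S ⇒ Dkk ⇒ Skk ⇒ Dkkkk ⇒ ikkkk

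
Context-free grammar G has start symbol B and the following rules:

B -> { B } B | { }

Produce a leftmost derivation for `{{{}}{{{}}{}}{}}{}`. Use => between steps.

B => {B}B => {{B}B}B => {{{}}B}B => {{{}}{B}B}B => {{{}}{{B}B}B}B => {{{}}{{{}}B}B}B => {{{}}{{{}}{}}B}B => {{{}}{{{}}{}}{}}B => {{{}}{{{}}{}}{}}{}

B => {B}B   [B -> { B } B]
{B}B => {{B}B}B   [B -> { B } B]
{{B}B}B => {{{}}B}B   [B -> { }]
{{{}}B}B => {{{}}{B}B}B   [B -> { B } B]
{{{}}{B}B}B => {{{}}{{B}B}B}B   [B -> { B } B]
{{{}}{{B}B}B}B => {{{}}{{{}}B}B}B   [B -> { }]
{{{}}{{{}}B}B}B => {{{}}{{{}}{}}B}B   [B -> { }]
{{{}}{{{}}{}}B}B => {{{}}{{{}}{}}{}}B   [B -> { }]
{{{}}{{{}}{}}{}}B => {{{}}{{{}}{}}{}}{}   [B -> { }]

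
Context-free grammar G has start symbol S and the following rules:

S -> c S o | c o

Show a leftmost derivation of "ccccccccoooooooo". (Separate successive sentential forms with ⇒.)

S ⇒ cSo ⇒ ccSoo ⇒ cccSooo ⇒ ccccSoooo ⇒ cccccSooooo ⇒ ccccccSoooooo ⇒ cccccccSooooooo ⇒ ccccccccoooooooo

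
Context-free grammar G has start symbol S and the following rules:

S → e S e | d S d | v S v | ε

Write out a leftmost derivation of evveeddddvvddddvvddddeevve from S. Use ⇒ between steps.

S ⇒ eSe ⇒ evSve ⇒ evvSvve ⇒ evveSevve ⇒ evveeSeevve ⇒ evveedSdeevve ⇒ evveeddSddeevve ⇒ evveedddSdddeevve ⇒ evveeddddSddddeevve ⇒ evveeddddvSvddddeevve ⇒ evveeddddvvSvvddddeevve ⇒ evveeddddvvdSdvvddddeevve ⇒ evveeddddvvddSddvvddddeevve ⇒ evveeddddvvddddvvddddeevve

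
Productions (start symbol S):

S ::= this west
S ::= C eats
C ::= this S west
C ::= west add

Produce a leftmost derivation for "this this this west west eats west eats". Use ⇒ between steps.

S ⇒ C eats   [S ::= C eats]
C eats ⇒ this S west eats   [C ::= this S west]
this S west eats ⇒ this C eats west eats   [S ::= C eats]
this C eats west eats ⇒ this this S west eats west eats   [C ::= this S west]
this this S west eats west eats ⇒ this this this west west eats west eats   [S ::= this west]

S ⇒ C eats ⇒ this S west eats ⇒ this C eats west eats ⇒ this this S west eats west eats ⇒ this this this west west eats west eats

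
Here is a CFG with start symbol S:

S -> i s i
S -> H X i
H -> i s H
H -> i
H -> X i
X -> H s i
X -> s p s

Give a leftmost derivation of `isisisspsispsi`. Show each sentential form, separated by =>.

S => HXi   [S -> H X i]
HXi => isHXi   [H -> i s H]
isHXi => isisHXi   [H -> i s H]
isisHXi => isisisHXi   [H -> i s H]
isisisHXi => isisisXiXi   [H -> X i]
isisisXiXi => isisisspsiXi   [X -> s p s]
isisisspsiXi => isisisspsispsi   [X -> s p s]

S=>HXi=>isHXi=>isisHXi=>isisisHXi=>isisisXiXi=>isisisspsiXi=>isisisspsispsi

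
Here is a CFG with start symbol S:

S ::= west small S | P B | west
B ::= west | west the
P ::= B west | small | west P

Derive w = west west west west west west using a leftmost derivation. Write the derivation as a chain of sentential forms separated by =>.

S => P B => west P B => west west P B => west west west P B => west west west B west B => west west west west west B => west west west west west west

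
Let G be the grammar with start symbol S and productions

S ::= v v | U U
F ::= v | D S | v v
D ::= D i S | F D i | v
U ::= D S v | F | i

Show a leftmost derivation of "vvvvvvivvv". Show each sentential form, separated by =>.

S => UU => FU => vvU => vvDSv => vvFDiSv => vvDSDiSv => vvvSDiSv => vvvvvDiSv => vvvvvviSv => vvvvvvivvv

S => UU   [S ::= U U]
UU => FU   [U ::= F]
FU => vvU   [F ::= v v]
vvU => vvDSv   [U ::= D S v]
vvDSv => vvFDiSv   [D ::= F D i]
vvFDiSv => vvDSDiSv   [F ::= D S]
vvDSDiSv => vvvSDiSv   [D ::= v]
vvvSDiSv => vvvvvDiSv   [S ::= v v]
vvvvvDiSv => vvvvvviSv   [D ::= v]
vvvvvviSv => vvvvvvivvv   [S ::= v v]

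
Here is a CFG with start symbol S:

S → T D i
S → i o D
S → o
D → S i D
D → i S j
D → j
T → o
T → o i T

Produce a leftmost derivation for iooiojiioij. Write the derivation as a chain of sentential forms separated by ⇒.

S⇒ioD⇒ioSiD⇒ioTDiiD⇒iooiTDiiD⇒iooioDiiD⇒iooiojiiD⇒iooiojiiSiD⇒iooiojiioiD⇒iooiojiioij

S ⇒ ioD   [S → i o D]
ioD ⇒ ioSiD   [D → S i D]
ioSiD ⇒ ioTDiiD   [S → T D i]
ioTDiiD ⇒ iooiTDiiD   [T → o i T]
iooiTDiiD ⇒ iooioDiiD   [T → o]
iooioDiiD ⇒ iooiojiiD   [D → j]
iooiojiiD ⇒ iooiojiiSiD   [D → S i D]
iooiojiiSiD ⇒ iooiojiioiD   [S → o]
iooiojiioiD ⇒ iooiojiioij   [D → j]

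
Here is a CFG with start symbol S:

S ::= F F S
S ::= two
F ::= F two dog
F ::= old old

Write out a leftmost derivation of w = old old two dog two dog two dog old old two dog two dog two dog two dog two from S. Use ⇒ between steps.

S ⇒ F F S ⇒ F two dog F S ⇒ F two dog two dog F S ⇒ F two dog two dog two dog F S ⇒ old old two dog two dog two dog F S ⇒ old old two dog two dog two dog F two dog S ⇒ old old two dog two dog two dog F two dog two dog S ⇒ old old two dog two dog two dog F two dog two dog two dog S ⇒ old old two dog two dog two dog F two dog two dog two dog two dog S ⇒ old old two dog two dog two dog old old two dog two dog two dog two dog S ⇒ old old two dog two dog two dog old old two dog two dog two dog two dog two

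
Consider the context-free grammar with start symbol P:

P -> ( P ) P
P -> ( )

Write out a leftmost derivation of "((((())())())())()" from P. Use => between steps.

P => (P)P   [P -> ( P ) P]
(P)P => ((P)P)P   [P -> ( P ) P]
((P)P)P => (((P)P)P)P   [P -> ( P ) P]
(((P)P)P)P => ((((P)P)P)P)P   [P -> ( P ) P]
((((P)P)P)P)P => ((((())P)P)P)P   [P -> ( )]
((((())P)P)P)P => ((((())())P)P)P   [P -> ( )]
((((())())P)P)P => ((((())())())P)P   [P -> ( )]
((((())())())P)P => ((((())())())())P   [P -> ( )]
((((())())())())P => ((((())())())())()   [P -> ( )]

P => (P)P => ((P)P)P => (((P)P)P)P => ((((P)P)P)P)P => ((((())P)P)P)P => ((((())())P)P)P => ((((())())())P)P => ((((())())())())P => ((((())())())())()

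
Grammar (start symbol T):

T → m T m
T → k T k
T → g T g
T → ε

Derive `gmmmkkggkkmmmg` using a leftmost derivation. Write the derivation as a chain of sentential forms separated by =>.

T=>gTg=>gmTmg=>gmmTmmg=>gmmmTmmmg=>gmmmkTkmmmg=>gmmmkkTkkmmmg=>gmmmkkgTgkkmmmg=>gmmmkkggkkmmmg

T => gTg   [T → g T g]
gTg => gmTmg   [T → m T m]
gmTmg => gmmTmmg   [T → m T m]
gmmTmmg => gmmmTmmmg   [T → m T m]
gmmmTmmmg => gmmmkTkmmmg   [T → k T k]
gmmmkTkmmmg => gmmmkkTkkmmmg   [T → k T k]
gmmmkkTkkmmmg => gmmmkkgTgkkmmmg   [T → g T g]
gmmmkkgTgkkmmmg => gmmmkkggkkmmmg   [T → ε]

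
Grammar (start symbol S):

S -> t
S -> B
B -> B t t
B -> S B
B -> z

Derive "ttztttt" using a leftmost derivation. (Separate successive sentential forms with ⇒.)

S ⇒ B ⇒ SB ⇒ tB ⇒ tBtt ⇒ tBtttt ⇒ tSBtttt ⇒ ttBtttt ⇒ ttztttt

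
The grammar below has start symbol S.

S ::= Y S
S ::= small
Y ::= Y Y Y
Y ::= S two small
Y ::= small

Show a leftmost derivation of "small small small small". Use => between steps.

S => Y S   [S ::= Y S]
Y S => Y Y Y S   [Y ::= Y Y Y]
Y Y Y S => small Y Y S   [Y ::= small]
small Y Y S => small small Y S   [Y ::= small]
small small Y S => small small small S   [Y ::= small]
small small small S => small small small small   [S ::= small]

S => Y S => Y Y Y S => small Y Y S => small small Y S => small small small S => small small small small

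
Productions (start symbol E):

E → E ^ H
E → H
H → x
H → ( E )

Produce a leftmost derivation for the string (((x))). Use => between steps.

E => H => (E) => (H) => ((E)) => ((H)) => (((E))) => (((H))) => (((x)))

E => H   [E → H]
H => (E)   [H → ( E )]
(E) => (H)   [E → H]
(H) => ((E))   [H → ( E )]
((E)) => ((H))   [E → H]
((H)) => (((E)))   [H → ( E )]
(((E))) => (((H)))   [E → H]
(((H))) => (((x)))   [H → x]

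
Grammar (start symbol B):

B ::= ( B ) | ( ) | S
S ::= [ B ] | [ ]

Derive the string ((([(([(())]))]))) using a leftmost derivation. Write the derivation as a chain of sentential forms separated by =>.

B=>(B)=>((B))=>(((B)))=>(((S)))=>((([B])))=>((([(B)])))=>((([((B))])))=>((([((S))])))=>((([(([B]))])))=>((([(([(B)]))])))=>((([(([(())]))])))

B => (B)   [B ::= ( B )]
(B) => ((B))   [B ::= ( B )]
((B)) => (((B)))   [B ::= ( B )]
(((B))) => (((S)))   [B ::= S]
(((S))) => ((([B])))   [S ::= [ B ]]
((([B]))) => ((([(B)])))   [B ::= ( B )]
((([(B)]))) => ((([((B))])))   [B ::= ( B )]
((([((B))]))) => ((([((S))])))   [B ::= S]
((([((S))]))) => ((([(([B]))])))   [S ::= [ B ]]
((([(([B]))]))) => ((([(([(B)]))])))   [B ::= ( B )]
((([(([(B)]))]))) => ((([(([(())]))])))   [B ::= ( )]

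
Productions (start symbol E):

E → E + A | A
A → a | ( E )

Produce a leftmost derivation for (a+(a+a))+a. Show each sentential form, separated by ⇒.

E ⇒ E+A   [E → E + A]
E+A ⇒ A+A   [E → A]
A+A ⇒ (E)+A   [A → ( E )]
(E)+A ⇒ (E+A)+A   [E → E + A]
(E+A)+A ⇒ (A+A)+A   [E → A]
(A+A)+A ⇒ (a+A)+A   [A → a]
(a+A)+A ⇒ (a+(E))+A   [A → ( E )]
(a+(E))+A ⇒ (a+(E+A))+A   [E → E + A]
(a+(E+A))+A ⇒ (a+(A+A))+A   [E → A]
(a+(A+A))+A ⇒ (a+(a+A))+A   [A → a]
(a+(a+A))+A ⇒ (a+(a+a))+A   [A → a]
(a+(a+a))+A ⇒ (a+(a+a))+a   [A → a]

E ⇒ E+A ⇒ A+A ⇒ (E)+A ⇒ (E+A)+A ⇒ (A+A)+A ⇒ (a+A)+A ⇒ (a+(E))+A ⇒ (a+(E+A))+A ⇒ (a+(A+A))+A ⇒ (a+(a+A))+A ⇒ (a+(a+a))+A ⇒ (a+(a+a))+a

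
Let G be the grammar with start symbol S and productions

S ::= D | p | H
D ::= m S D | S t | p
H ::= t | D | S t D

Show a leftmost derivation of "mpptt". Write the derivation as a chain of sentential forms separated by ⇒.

S ⇒ H   [S ::= H]
H ⇒ D   [H ::= D]
D ⇒ St   [D ::= S t]
St ⇒ Dt   [S ::= D]
Dt ⇒ Stt   [D ::= S t]
Stt ⇒ Dtt   [S ::= D]
Dtt ⇒ mSDtt   [D ::= m S D]
mSDtt ⇒ mpDtt   [S ::= p]
mpDtt ⇒ mpptt   [D ::= p]

S ⇒ H ⇒ D ⇒ St ⇒ Dt ⇒ Stt ⇒ Dtt ⇒ mSDtt ⇒ mpDtt ⇒ mpptt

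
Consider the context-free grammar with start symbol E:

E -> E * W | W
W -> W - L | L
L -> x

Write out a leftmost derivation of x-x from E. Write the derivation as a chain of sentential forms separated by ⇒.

E ⇒ W ⇒ W-L ⇒ L-L ⇒ x-L ⇒ x-x

E ⇒ W   [E -> W]
W ⇒ W-L   [W -> W - L]
W-L ⇒ L-L   [W -> L]
L-L ⇒ x-L   [L -> x]
x-L ⇒ x-x   [L -> x]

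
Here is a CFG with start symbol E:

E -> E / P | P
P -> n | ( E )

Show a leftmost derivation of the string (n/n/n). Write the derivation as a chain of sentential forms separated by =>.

E => P => (E) => (E/P) => (E/P/P) => (P/P/P) => (n/P/P) => (n/n/P) => (n/n/n)

E => P   [E -> P]
P => (E)   [P -> ( E )]
(E) => (E/P)   [E -> E / P]
(E/P) => (E/P/P)   [E -> E / P]
(E/P/P) => (P/P/P)   [E -> P]
(P/P/P) => (n/P/P)   [P -> n]
(n/P/P) => (n/n/P)   [P -> n]
(n/n/P) => (n/n/n)   [P -> n]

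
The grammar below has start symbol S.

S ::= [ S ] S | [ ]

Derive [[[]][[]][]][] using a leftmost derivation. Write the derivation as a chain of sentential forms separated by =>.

S => [S]S => [[S]S]S => [[[]]S]S => [[[]][S]S]S => [[[]][[]]S]S => [[[]][[]][]]S => [[[]][[]][]][]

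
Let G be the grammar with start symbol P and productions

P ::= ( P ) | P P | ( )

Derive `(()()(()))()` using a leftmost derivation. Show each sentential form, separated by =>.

P=>PP=>(P)P=>(PP)P=>(()P)P=>(()PP)P=>(()()P)P=>(()()(P))P=>(()()(()))P=>(()()(()))()

P => PP   [P ::= P P]
PP => (P)P   [P ::= ( P )]
(P)P => (PP)P   [P ::= P P]
(PP)P => (()P)P   [P ::= ( )]
(()P)P => (()PP)P   [P ::= P P]
(()PP)P => (()()P)P   [P ::= ( )]
(()()P)P => (()()(P))P   [P ::= ( P )]
(()()(P))P => (()()(()))P   [P ::= ( )]
(()()(()))P => (()()(()))()   [P ::= ( )]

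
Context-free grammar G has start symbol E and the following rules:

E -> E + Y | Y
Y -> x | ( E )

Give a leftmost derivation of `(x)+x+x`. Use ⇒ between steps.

E ⇒ E+Y   [E -> E + Y]
E+Y ⇒ E+Y+Y   [E -> E + Y]
E+Y+Y ⇒ Y+Y+Y   [E -> Y]
Y+Y+Y ⇒ (E)+Y+Y   [Y -> ( E )]
(E)+Y+Y ⇒ (Y)+Y+Y   [E -> Y]
(Y)+Y+Y ⇒ (x)+Y+Y   [Y -> x]
(x)+Y+Y ⇒ (x)+x+Y   [Y -> x]
(x)+x+Y ⇒ (x)+x+x   [Y -> x]

E ⇒ E+Y ⇒ E+Y+Y ⇒ Y+Y+Y ⇒ (E)+Y+Y ⇒ (Y)+Y+Y ⇒ (x)+Y+Y ⇒ (x)+x+Y ⇒ (x)+x+x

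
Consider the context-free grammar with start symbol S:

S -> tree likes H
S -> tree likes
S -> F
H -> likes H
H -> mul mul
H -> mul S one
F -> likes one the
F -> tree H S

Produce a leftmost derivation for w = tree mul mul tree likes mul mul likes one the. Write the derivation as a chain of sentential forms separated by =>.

S => F   [S -> F]
F => tree H S   [F -> tree H S]
tree H S => tree mul mul S   [H -> mul mul]
tree mul mul S => tree mul mul F   [S -> F]
tree mul mul F => tree mul mul tree H S   [F -> tree H S]
tree mul mul tree H S => tree mul mul tree likes H S   [H -> likes H]
tree mul mul tree likes H S => tree mul mul tree likes mul mul S   [H -> mul mul]
tree mul mul tree likes mul mul S => tree mul mul tree likes mul mul F   [S -> F]
tree mul mul tree likes mul mul F => tree mul mul tree likes mul mul likes one the   [F -> likes one the]

S => F => tree H S => tree mul mul S => tree mul mul F => tree mul mul tree H S => tree mul mul tree likes H S => tree mul mul tree likes mul mul S => tree mul mul tree likes mul mul F => tree mul mul tree likes mul mul likes one the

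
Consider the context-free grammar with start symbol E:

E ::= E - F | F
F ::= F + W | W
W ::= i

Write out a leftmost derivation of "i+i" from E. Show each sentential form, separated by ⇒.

E⇒F⇒F+W⇒W+W⇒i+W⇒i+i

E ⇒ F   [E ::= F]
F ⇒ F+W   [F ::= F + W]
F+W ⇒ W+W   [F ::= W]
W+W ⇒ i+W   [W ::= i]
i+W ⇒ i+i   [W ::= i]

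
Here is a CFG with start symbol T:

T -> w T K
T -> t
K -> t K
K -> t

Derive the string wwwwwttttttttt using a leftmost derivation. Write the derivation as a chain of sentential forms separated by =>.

T => wTK   [T -> w T K]
wTK => wwTKK   [T -> w T K]
wwTKK => wwwTKKK   [T -> w T K]
wwwTKKK => wwwwTKKKK   [T -> w T K]
wwwwTKKKK => wwwwwTKKKKK   [T -> w T K]
wwwwwTKKKKK => wwwwwtKKKKK   [T -> t]
wwwwwtKKKKK => wwwwwttKKKK   [K -> t]
wwwwwttKKKK => wwwwwtttKKKK   [K -> t K]
wwwwwtttKKKK => wwwwwttttKKKK   [K -> t K]
wwwwwttttKKKK => wwwwwtttttKKKK   [K -> t K]
wwwwwtttttKKKK => wwwwwttttttKKK   [K -> t]
wwwwwttttttKKK => wwwwwtttttttKK   [K -> t]
wwwwwtttttttKK => wwwwwttttttttK   [K -> t]
wwwwwttttttttK => wwwwwttttttttt   [K -> t]

T=>wTK=>wwTKK=>wwwTKKK=>wwwwTKKKK=>wwwwwTKKKKK=>wwwwwtKKKKK=>wwwwwttKKKK=>wwwwwtttKKKK=>wwwwwttttKKKK=>wwwwwtttttKKKK=>wwwwwttttttKKK=>wwwwwtttttttKK=>wwwwwttttttttK=>wwwwwttttttttt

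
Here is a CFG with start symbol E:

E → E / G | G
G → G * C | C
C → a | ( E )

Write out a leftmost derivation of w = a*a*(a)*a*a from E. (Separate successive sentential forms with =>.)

E => G   [E → G]
G => G*C   [G → G * C]
G*C => G*C*C   [G → G * C]
G*C*C => G*C*C*C   [G → G * C]
G*C*C*C => G*C*C*C*C   [G → G * C]
G*C*C*C*C => C*C*C*C*C   [G → C]
C*C*C*C*C => a*C*C*C*C   [C → a]
a*C*C*C*C => a*a*C*C*C   [C → a]
a*a*C*C*C => a*a*(E)*C*C   [C → ( E )]
a*a*(E)*C*C => a*a*(G)*C*C   [E → G]
a*a*(G)*C*C => a*a*(C)*C*C   [G → C]
a*a*(C)*C*C => a*a*(a)*C*C   [C → a]
a*a*(a)*C*C => a*a*(a)*a*C   [C → a]
a*a*(a)*a*C => a*a*(a)*a*a   [C → a]

E=>G=>G*C=>G*C*C=>G*C*C*C=>G*C*C*C*C=>C*C*C*C*C=>a*C*C*C*C=>a*a*C*C*C=>a*a*(E)*C*C=>a*a*(G)*C*C=>a*a*(C)*C*C=>a*a*(a)*C*C=>a*a*(a)*a*C=>a*a*(a)*a*a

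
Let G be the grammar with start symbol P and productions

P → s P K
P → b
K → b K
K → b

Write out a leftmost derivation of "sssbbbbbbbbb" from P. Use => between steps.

P => sPK => ssPKK => sssPKKK => sssbKKK => sssbbKKK => sssbbbKKK => sssbbbbKKK => sssbbbbbKKK => sssbbbbbbKK => sssbbbbbbbKK => sssbbbbbbbbK => sssbbbbbbbbb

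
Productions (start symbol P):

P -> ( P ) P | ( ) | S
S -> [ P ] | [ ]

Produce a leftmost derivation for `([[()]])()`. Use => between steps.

P=>(P)P=>(S)P=>([P])P=>([S])P=>([[P]])P=>([[()]])P=>([[()]])()

P => (P)P   [P -> ( P ) P]
(P)P => (S)P   [P -> S]
(S)P => ([P])P   [S -> [ P ]]
([P])P => ([S])P   [P -> S]
([S])P => ([[P]])P   [S -> [ P ]]
([[P]])P => ([[()]])P   [P -> ( )]
([[()]])P => ([[()]])()   [P -> ( )]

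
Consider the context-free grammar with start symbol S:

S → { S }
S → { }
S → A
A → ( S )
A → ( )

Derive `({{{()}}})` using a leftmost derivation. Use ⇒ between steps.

S ⇒ A ⇒ (S) ⇒ ({S}) ⇒ ({{S}}) ⇒ ({{{S}}}) ⇒ ({{{A}}}) ⇒ ({{{()}}})

S ⇒ A   [S → A]
A ⇒ (S)   [A → ( S )]
(S) ⇒ ({S})   [S → { S }]
({S}) ⇒ ({{S}})   [S → { S }]
({{S}}) ⇒ ({{{S}}})   [S → { S }]
({{{S}}}) ⇒ ({{{A}}})   [S → A]
({{{A}}}) ⇒ ({{{()}}})   [A → ( )]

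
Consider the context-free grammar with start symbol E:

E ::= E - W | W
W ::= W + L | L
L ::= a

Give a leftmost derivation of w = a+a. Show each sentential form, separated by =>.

E => W   [E ::= W]
W => W+L   [W ::= W + L]
W+L => L+L   [W ::= L]
L+L => a+L   [L ::= a]
a+L => a+a   [L ::= a]

E => W => W+L => L+L => a+L => a+a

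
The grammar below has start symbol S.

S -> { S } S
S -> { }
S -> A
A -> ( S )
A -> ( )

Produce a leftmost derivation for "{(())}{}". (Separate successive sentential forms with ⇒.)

S ⇒ {S}S   [S -> { S } S]
{S}S ⇒ {A}S   [S -> A]
{A}S ⇒ {(S)}S   [A -> ( S )]
{(S)}S ⇒ {(A)}S   [S -> A]
{(A)}S ⇒ {(())}S   [A -> ( )]
{(())}S ⇒ {(())}{}   [S -> { }]

S⇒{S}S⇒{A}S⇒{(S)}S⇒{(A)}S⇒{(())}S⇒{(())}{}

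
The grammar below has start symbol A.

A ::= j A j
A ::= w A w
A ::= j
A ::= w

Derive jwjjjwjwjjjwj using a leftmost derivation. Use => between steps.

A => jAj   [A ::= j A j]
jAj => jwAwj   [A ::= w A w]
jwAwj => jwjAjwj   [A ::= j A j]
jwjAjwj => jwjjAjjwj   [A ::= j A j]
jwjjAjjwj => jwjjjAjjjwj   [A ::= j A j]
jwjjjAjjjwj => jwjjjwAwjjjwj   [A ::= w A w]
jwjjjwAwjjjwj => jwjjjwjwjjjwj   [A ::= j]

A => jAj => jwAwj => jwjAjwj => jwjjAjjwj => jwjjjAjjjwj => jwjjjwAwjjjwj => jwjjjwjwjjjwj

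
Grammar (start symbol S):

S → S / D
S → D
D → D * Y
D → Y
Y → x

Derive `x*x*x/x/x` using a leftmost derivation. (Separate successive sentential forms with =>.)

S => S/D => S/D/D => D/D/D => D*Y/D/D => D*Y*Y/D/D => Y*Y*Y/D/D => x*Y*Y/D/D => x*x*Y/D/D => x*x*x/D/D => x*x*x/Y/D => x*x*x/x/D => x*x*x/x/Y => x*x*x/x/x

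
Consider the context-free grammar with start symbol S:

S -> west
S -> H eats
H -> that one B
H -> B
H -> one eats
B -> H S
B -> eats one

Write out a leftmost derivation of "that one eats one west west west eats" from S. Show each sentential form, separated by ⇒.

S ⇒ H eats ⇒ B eats ⇒ H S eats ⇒ B S eats ⇒ H S S eats ⇒ that one B S S eats ⇒ that one H S S S eats ⇒ that one B S S S eats ⇒ that one eats one S S S eats ⇒ that one eats one west S S eats ⇒ that one eats one west west S eats ⇒ that one eats one west west west eats

S ⇒ H eats   [S -> H eats]
H eats ⇒ B eats   [H -> B]
B eats ⇒ H S eats   [B -> H S]
H S eats ⇒ B S eats   [H -> B]
B S eats ⇒ H S S eats   [B -> H S]
H S S eats ⇒ that one B S S eats   [H -> that one B]
that one B S S eats ⇒ that one H S S S eats   [B -> H S]
that one H S S S eats ⇒ that one B S S S eats   [H -> B]
that one B S S S eats ⇒ that one eats one S S S eats   [B -> eats one]
that one eats one S S S eats ⇒ that one eats one west S S eats   [S -> west]
that one eats one west S S eats ⇒ that one eats one west west S eats   [S -> west]
that one eats one west west S eats ⇒ that one eats one west west west eats   [S -> west]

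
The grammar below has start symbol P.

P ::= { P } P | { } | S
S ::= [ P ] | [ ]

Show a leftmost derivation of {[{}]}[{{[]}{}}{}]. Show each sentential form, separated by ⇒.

P⇒{P}P⇒{S}P⇒{[P]}P⇒{[{}]}P⇒{[{}]}S⇒{[{}]}[P]⇒{[{}]}[{P}P]⇒{[{}]}[{{P}P}P]⇒{[{}]}[{{S}P}P]⇒{[{}]}[{{[]}P}P]⇒{[{}]}[{{[]}{}}P]⇒{[{}]}[{{[]}{}}{}]

P ⇒ {P}P   [P ::= { P } P]
{P}P ⇒ {S}P   [P ::= S]
{S}P ⇒ {[P]}P   [S ::= [ P ]]
{[P]}P ⇒ {[{}]}P   [P ::= { }]
{[{}]}P ⇒ {[{}]}S   [P ::= S]
{[{}]}S ⇒ {[{}]}[P]   [S ::= [ P ]]
{[{}]}[P] ⇒ {[{}]}[{P}P]   [P ::= { P } P]
{[{}]}[{P}P] ⇒ {[{}]}[{{P}P}P]   [P ::= { P } P]
{[{}]}[{{P}P}P] ⇒ {[{}]}[{{S}P}P]   [P ::= S]
{[{}]}[{{S}P}P] ⇒ {[{}]}[{{[]}P}P]   [S ::= [ ]]
{[{}]}[{{[]}P}P] ⇒ {[{}]}[{{[]}{}}P]   [P ::= { }]
{[{}]}[{{[]}{}}P] ⇒ {[{}]}[{{[]}{}}{}]   [P ::= { }]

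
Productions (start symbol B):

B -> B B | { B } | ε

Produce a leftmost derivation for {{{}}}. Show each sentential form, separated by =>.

B => {B} => {{B}} => {{{B}}} => {{{}}}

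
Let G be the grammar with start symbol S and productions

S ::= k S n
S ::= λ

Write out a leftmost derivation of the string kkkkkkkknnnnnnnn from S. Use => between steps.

S=>kSn=>kkSnn=>kkkSnnn=>kkkkSnnnn=>kkkkkSnnnnn=>kkkkkkSnnnnnn=>kkkkkkkSnnnnnnn=>kkkkkkkkSnnnnnnnn=>kkkkkkkknnnnnnnn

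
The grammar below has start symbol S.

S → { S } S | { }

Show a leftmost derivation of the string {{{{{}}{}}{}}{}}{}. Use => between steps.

S=>{S}S=>{{S}S}S=>{{{S}S}S}S=>{{{{S}S}S}S}S=>{{{{{}}S}S}S}S=>{{{{{}}{}}S}S}S=>{{{{{}}{}}{}}S}S=>{{{{{}}{}}{}}{}}S=>{{{{{}}{}}{}}{}}{}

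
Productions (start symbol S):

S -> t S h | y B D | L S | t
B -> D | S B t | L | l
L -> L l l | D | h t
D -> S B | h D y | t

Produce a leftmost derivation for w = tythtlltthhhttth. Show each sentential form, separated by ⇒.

S⇒tSh⇒tyBDh⇒tySBtDh⇒tytShBtDh⇒tytLShBtDh⇒tytLllShBtDh⇒tythtllShBtDh⇒tythtlltShhBtDh⇒tythtlltthhBtDh⇒tythtlltthhLtDh⇒tythtlltthhhttDh⇒tythtlltthhhttth

S ⇒ tSh   [S -> t S h]
tSh ⇒ tyBDh   [S -> y B D]
tyBDh ⇒ tySBtDh   [B -> S B t]
tySBtDh ⇒ tytShBtDh   [S -> t S h]
tytShBtDh ⇒ tytLShBtDh   [S -> L S]
tytLShBtDh ⇒ tytLllShBtDh   [L -> L l l]
tytLllShBtDh ⇒ tythtllShBtDh   [L -> h t]
tythtllShBtDh ⇒ tythtlltShhBtDh   [S -> t S h]
tythtlltShhBtDh ⇒ tythtlltthhBtDh   [S -> t]
tythtlltthhBtDh ⇒ tythtlltthhLtDh   [B -> L]
tythtlltthhLtDh ⇒ tythtlltthhhttDh   [L -> h t]
tythtlltthhhttDh ⇒ tythtlltthhhttth   [D -> t]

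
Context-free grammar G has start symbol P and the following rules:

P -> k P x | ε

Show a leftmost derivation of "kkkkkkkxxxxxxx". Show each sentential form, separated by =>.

P => kPx => kkPxx => kkkPxxx => kkkkPxxxx => kkkkkPxxxxx => kkkkkkPxxxxxx => kkkkkkkPxxxxxxx => kkkkkkkxxxxxxx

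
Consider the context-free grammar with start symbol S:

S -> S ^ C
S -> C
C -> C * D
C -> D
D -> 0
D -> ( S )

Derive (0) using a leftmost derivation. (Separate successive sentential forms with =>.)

S => C   [S -> C]
C => D   [C -> D]
D => (S)   [D -> ( S )]
(S) => (C)   [S -> C]
(C) => (D)   [C -> D]
(D) => (0)   [D -> 0]

S=>C=>D=>(S)=>(C)=>(D)=>(0)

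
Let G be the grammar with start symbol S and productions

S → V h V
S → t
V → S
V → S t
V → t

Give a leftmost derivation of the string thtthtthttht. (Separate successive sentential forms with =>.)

S => VhV => SthV => VhVthV => SthVthV => VhVthVthV => SthVthVthV => VhVthVthVthV => ShVthVthVthV => thVthVthVthV => thtthVthVthV => thtthSthVthV => thtthtthVthV => thtthtthtthV => thtthtthttht

S => VhV   [S → V h V]
VhV => SthV   [V → S t]
SthV => VhVthV   [S → V h V]
VhVthV => SthVthV   [V → S t]
SthVthV => VhVthVthV   [S → V h V]
VhVthVthV => SthVthVthV   [V → S t]
SthVthVthV => VhVthVthVthV   [S → V h V]
VhVthVthVthV => ShVthVthVthV   [V → S]
ShVthVthVthV => thVthVthVthV   [S → t]
thVthVthVthV => thtthVthVthV   [V → t]
thtthVthVthV => thtthSthVthV   [V → S]
thtthSthVthV => thtthtthVthV   [S → t]
thtthtthVthV => thtthtthtthV   [V → t]
thtthtthtthV => thtthtthttht   [V → t]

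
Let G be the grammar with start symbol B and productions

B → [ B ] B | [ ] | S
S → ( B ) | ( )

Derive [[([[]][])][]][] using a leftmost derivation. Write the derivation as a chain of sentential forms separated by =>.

B => [B]B => [[B]B]B => [[S]B]B => [[(B)]B]B => [[([B]B)]B]B => [[([[]]B)]B]B => [[([[]][])]B]B => [[([[]][])][]]B => [[([[]][])][]][]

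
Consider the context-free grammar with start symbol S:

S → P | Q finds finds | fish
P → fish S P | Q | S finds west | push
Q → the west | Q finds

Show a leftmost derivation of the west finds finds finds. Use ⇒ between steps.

S ⇒ Q finds finds   [S → Q finds finds]
Q finds finds ⇒ Q finds finds finds   [Q → Q finds]
Q finds finds finds ⇒ the west finds finds finds   [Q → the west]

S ⇒ Q finds finds ⇒ Q finds finds finds ⇒ the west finds finds finds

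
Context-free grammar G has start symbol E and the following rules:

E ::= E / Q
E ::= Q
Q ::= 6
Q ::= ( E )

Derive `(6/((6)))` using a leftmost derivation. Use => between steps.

E => Q   [E ::= Q]
Q => (E)   [Q ::= ( E )]
(E) => (E/Q)   [E ::= E / Q]
(E/Q) => (Q/Q)   [E ::= Q]
(Q/Q) => (6/Q)   [Q ::= 6]
(6/Q) => (6/(E))   [Q ::= ( E )]
(6/(E)) => (6/(Q))   [E ::= Q]
(6/(Q)) => (6/((E)))   [Q ::= ( E )]
(6/((E))) => (6/((Q)))   [E ::= Q]
(6/((Q))) => (6/((6)))   [Q ::= 6]

E => Q => (E) => (E/Q) => (Q/Q) => (6/Q) => (6/(E)) => (6/(Q)) => (6/((E))) => (6/((Q))) => (6/((6)))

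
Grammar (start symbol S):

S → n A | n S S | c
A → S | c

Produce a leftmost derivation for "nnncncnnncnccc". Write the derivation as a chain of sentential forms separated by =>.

S=>nSS=>nnSSS=>nnnASS=>nnncSS=>nnncnAS=>nnncncS=>nnncncnSS=>nnncncnnSSS=>nnncncnnnSSSS=>nnncncnnncSSS=>nnncncnnncnASS=>nnncncnnncncSS=>nnncncnnncnccS=>nnncncnnncnccc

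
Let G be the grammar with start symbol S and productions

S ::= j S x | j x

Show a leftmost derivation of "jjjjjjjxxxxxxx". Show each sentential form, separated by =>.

S => jSx => jjSxx => jjjSxxx => jjjjSxxxx => jjjjjSxxxxx => jjjjjjSxxxxxx => jjjjjjjxxxxxxx

S => jSx   [S ::= j S x]
jSx => jjSxx   [S ::= j S x]
jjSxx => jjjSxxx   [S ::= j S x]
jjjSxxx => jjjjSxxxx   [S ::= j S x]
jjjjSxxxx => jjjjjSxxxxx   [S ::= j S x]
jjjjjSxxxxx => jjjjjjSxxxxxx   [S ::= j S x]
jjjjjjSxxxxxx => jjjjjjjxxxxxxx   [S ::= j x]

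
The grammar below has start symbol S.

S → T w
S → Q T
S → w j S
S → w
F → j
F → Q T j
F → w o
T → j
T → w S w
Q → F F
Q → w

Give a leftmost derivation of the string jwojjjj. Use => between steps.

S => QT   [S → Q T]
QT => FFT   [Q → F F]
FFT => QTjFT   [F → Q T j]
QTjFT => FFTjFT   [Q → F F]
FFTjFT => jFTjFT   [F → j]
jFTjFT => jwoTjFT   [F → w o]
jwoTjFT => jwojjFT   [T → j]
jwojjFT => jwojjjT   [F → j]
jwojjjT => jwojjjj   [T → j]

S => QT => FFT => QTjFT => FFTjFT => jFTjFT => jwoTjFT => jwojjFT => jwojjjT => jwojjjj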